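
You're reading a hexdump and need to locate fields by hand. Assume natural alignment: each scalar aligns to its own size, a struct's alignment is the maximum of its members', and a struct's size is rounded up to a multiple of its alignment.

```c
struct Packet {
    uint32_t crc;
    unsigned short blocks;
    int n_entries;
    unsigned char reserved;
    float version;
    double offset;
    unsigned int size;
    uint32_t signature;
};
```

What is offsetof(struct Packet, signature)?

crc at 0 (size 4, align 4) → ends 4
blocks at 4 (size 2, align 2) → ends 6
pad 2 to align 4 for n_entries
n_entries at 8 (size 4, align 4) → ends 12
reserved at 12 (size 1, align 1) → ends 13
pad 3 to align 4 for version
version at 16 (size 4, align 4) → ends 20
pad 4 to align 8 for offset
offset at 24 (size 8, align 8) → ends 32
size at 32 (size 4, align 4) → ends 36
signature at 36 (size 4, align 4) → ends 40

36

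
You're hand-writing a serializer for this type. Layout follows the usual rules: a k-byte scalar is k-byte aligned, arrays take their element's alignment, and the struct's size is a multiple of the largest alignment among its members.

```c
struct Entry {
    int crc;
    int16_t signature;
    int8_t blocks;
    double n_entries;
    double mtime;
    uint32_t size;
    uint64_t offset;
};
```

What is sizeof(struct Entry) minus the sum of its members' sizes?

5

0..4  crc  (4B, 4-aligned)
4..6  signature  (2B, 2-aligned)
6..7  blocks  (1B, 1-aligned)
7..8  -- padding (1B)
8..16  n_entries  (8B, 8-aligned)
16..24  mtime  (8B, 8-aligned)
24..28  size  (4B, 4-aligned)
28..32  -- padding (4B)
32..40  offset  (8B, 8-aligned)
sizeof = 40, alignof = 8
data bytes 35, size 40 → padding 5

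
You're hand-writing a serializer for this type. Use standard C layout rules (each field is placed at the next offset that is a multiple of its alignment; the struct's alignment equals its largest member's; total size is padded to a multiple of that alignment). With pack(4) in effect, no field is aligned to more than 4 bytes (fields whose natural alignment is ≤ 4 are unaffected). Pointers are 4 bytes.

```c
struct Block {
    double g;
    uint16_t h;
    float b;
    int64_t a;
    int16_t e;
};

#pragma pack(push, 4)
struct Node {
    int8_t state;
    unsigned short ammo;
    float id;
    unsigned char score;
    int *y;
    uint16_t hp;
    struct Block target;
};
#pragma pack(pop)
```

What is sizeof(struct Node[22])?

1144

Block: g at 0 (size 8, align 8) → ends 8; h at 8 (size 2, align 2) → ends 10; pad 2 to align 4 for b; b at 12 (size 4, align 4) → ends 16; a at 16 (size 8, align 8) → ends 24; e at 24 (size 2, align 2) → ends 26; tail pad 6 to reach multiple of 8; total 32 bytes, alignment 8
state at 0 (size 1, align 1) → ends 1
pad 1 to align 2 for ammo
ammo at 2 (size 2, align 2) → ends 4
id at 4 (size 4, align 4) → ends 8
score at 8 (size 1, align 1) → ends 9
pad 3 to align 4 for y
y at 12 (size 4, align 4) → ends 16
hp at 16 (size 2, align 2) → ends 18
pad 2 to align 4 for target
target at 20 (size 32, align 4) → ends 52
total 52 bytes, alignment 4
array of 22: 22 × 52 = 1144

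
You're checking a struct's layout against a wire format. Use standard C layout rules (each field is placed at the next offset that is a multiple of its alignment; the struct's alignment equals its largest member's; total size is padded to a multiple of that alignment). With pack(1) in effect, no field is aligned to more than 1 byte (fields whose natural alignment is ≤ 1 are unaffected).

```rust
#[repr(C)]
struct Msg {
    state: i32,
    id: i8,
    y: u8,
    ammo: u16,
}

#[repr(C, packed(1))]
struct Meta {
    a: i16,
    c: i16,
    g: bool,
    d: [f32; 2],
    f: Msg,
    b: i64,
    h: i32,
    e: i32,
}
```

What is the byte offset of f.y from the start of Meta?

18

Msg: @0: state [4B, align 4] → 4; @4: id [1B, align 1] → 5; @5: y [1B, align 1] → 6; @6: ammo [2B, align 2] → 8; size 8, align 4
@0: a [2B, align 1] → 2
@2: c [2B, align 1] → 4
@4: g [1B, align 1] → 5
@5: d [8B, align 1] → 13
@13: f [8B, align 1] → 21
within Msg: y at 5
13 + 5 = 18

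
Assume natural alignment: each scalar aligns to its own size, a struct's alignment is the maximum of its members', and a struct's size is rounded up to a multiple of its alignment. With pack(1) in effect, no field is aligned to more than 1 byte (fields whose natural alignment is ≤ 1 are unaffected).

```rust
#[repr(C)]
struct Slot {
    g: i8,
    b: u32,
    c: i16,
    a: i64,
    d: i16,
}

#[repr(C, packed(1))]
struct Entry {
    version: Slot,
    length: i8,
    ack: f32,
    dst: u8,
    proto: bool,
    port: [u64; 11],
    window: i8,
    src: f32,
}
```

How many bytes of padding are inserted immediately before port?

Slot: g at 0 (size 1, align 1) → ends 1; pad 3 to align 4 for b; b at 4 (size 4, align 4) → ends 8; c at 8 (size 2, align 2) → ends 10; pad 6 to align 8 for a; a at 16 (size 8, align 8) → ends 24; d at 24 (size 2, align 2) → ends 26; tail pad 6 to reach multiple of 8; total 32 bytes, alignment 8
version at 0 (size 32, align 1) → ends 32
length at 32 (size 1, align 1) → ends 33
ack at 33 (size 4, align 1) → ends 37
dst at 37 (size 1, align 1) → ends 38
proto at 38 (size 1, align 1) → ends 39
port at 39 (size 88, align 1) → ends 127

0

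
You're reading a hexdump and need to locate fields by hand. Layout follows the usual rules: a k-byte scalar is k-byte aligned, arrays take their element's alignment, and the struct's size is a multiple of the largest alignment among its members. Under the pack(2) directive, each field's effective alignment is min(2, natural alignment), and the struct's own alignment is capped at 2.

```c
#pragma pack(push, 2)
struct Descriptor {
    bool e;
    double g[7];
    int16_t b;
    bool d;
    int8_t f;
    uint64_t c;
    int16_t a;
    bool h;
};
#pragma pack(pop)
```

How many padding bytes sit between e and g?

@0: e [1B, align 1] → 1
+1 pad (align 2)
@2: g [56B, align 2] → 58

1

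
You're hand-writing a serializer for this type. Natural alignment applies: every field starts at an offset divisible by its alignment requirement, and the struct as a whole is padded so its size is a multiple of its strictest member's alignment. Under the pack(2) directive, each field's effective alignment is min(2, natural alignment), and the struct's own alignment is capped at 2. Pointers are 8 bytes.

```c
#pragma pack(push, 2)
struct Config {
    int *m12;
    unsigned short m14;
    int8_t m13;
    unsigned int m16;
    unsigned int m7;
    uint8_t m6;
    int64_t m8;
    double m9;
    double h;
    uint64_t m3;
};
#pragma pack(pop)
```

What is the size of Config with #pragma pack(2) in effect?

m12 at 0 (size 8, align 2) → ends 8
m14 at 8 (size 2, align 2) → ends 10
m13 at 10 (size 1, align 1) → ends 11
pad 1 to align 2 for m16
m16 at 12 (size 4, align 2) → ends 16
m7 at 16 (size 4, align 2) → ends 20
m6 at 20 (size 1, align 1) → ends 21
pad 1 to align 2 for m8
m8 at 22 (size 8, align 2) → ends 30
m9 at 30 (size 8, align 2) → ends 38
h at 38 (size 8, align 2) → ends 46
m3 at 46 (size 8, align 2) → ends 54
total 54 bytes, alignment 2

54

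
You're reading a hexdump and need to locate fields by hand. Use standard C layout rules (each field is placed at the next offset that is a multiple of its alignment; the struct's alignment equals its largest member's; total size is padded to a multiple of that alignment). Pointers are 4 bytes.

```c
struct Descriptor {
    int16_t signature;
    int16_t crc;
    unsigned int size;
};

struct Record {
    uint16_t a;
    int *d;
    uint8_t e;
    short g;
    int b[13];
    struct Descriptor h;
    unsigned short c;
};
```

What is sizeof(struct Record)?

Descriptor: @0: signature [2B, align 2] → 2; @2: crc [2B, align 2] → 4; @4: size [4B, align 4] → 8; size 8, align 4
@0: a [2B, align 2] → 2
+2 pad (align 4)
@4: d [4B, align 4] → 8
@8: e [1B, align 1] → 9
+1 pad (align 2)
@10: g [2B, align 2] → 12
@12: b [52B, align 4] → 64
@64: h [8B, align 4] → 72
@72: c [2B, align 2] → 74
+2 tail pad (align 4)
size 76, align 4

76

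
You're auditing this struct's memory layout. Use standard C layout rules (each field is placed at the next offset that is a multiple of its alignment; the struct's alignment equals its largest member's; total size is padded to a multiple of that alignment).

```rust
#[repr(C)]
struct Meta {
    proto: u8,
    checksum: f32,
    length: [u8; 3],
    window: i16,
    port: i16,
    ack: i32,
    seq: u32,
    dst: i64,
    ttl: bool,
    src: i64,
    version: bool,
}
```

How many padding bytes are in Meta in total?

@0: proto [1B, align 1] → 1
+3 pad (align 4)
@4: checksum [4B, align 4] → 8
@8: length [3B, align 1] → 11
+1 pad (align 2)
@12: window [2B, align 2] → 14
@14: port [2B, align 2] → 16
@16: ack [4B, align 4] → 20
@20: seq [4B, align 4] → 24
@24: dst [8B, align 8] → 32
@32: ttl [1B, align 1] → 33
+7 pad (align 8)
@40: src [8B, align 8] → 48
@48: version [1B, align 1] → 49
+7 tail pad (align 8)
size 56, align 8
data bytes 38, size 56 → padding 18

18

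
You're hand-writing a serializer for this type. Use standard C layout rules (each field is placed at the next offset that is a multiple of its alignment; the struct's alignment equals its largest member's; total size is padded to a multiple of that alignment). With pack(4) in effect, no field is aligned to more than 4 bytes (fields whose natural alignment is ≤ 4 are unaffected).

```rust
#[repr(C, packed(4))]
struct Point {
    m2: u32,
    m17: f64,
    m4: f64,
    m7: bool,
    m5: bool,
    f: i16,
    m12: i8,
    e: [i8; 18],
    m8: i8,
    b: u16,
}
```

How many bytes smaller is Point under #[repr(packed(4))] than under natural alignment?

natural layout:
  m2 at 0 (size 4, align 4) → ends 4
  pad 4 to align 8 for m17
  m17 at 8 (size 8, align 8) → ends 16
  m4 at 16 (size 8, align 8) → ends 24
  m7 at 24 (size 1, align 1) → ends 25
  m5 at 25 (size 1, align 1) → ends 26
  f at 26 (size 2, align 2) → ends 28
  m12 at 28 (size 1, align 1) → ends 29
  e at 29 (size 18, align 1) → ends 47
  m8 at 47 (size 1, align 1) → ends 48
  b at 48 (size 2, align 2) → ends 50
  tail pad 6 to reach multiple of 8
  total 56 bytes, alignment 8
packed(4) layout:
  m2 at 0 (size 4, align 4) → ends 4
  m17 at 4 (size 8, align 4) → ends 12
  m4 at 12 (size 8, align 4) → ends 20
  m7 at 20 (size 1, align 1) → ends 21
  m5 at 21 (size 1, align 1) → ends 22
  f at 22 (size 2, align 2) → ends 24
  m12 at 24 (size 1, align 1) → ends 25
  e at 25 (size 18, align 1) → ends 43
  m8 at 43 (size 1, align 1) → ends 44
  b at 44 (size 2, align 2) → ends 46
  tail pad 2 to reach multiple of 4
  total 48 bytes, alignment 4
56 − 48 = 8

8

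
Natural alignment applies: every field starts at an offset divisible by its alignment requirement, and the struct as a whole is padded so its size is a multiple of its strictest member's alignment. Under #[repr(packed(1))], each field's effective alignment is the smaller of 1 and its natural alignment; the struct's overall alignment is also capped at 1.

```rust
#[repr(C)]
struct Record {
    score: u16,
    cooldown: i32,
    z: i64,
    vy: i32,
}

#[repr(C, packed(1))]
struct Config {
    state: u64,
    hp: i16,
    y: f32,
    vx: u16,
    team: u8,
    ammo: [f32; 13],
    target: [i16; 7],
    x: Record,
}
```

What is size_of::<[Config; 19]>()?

2033

Record: 0..2  score  (2B, 2-aligned); 2..4  -- padding (2B); 4..8  cooldown  (4B, 4-aligned); 8..16  z  (8B, 8-aligned); 16..20  vy  (4B, 4-aligned); 20..24  -- tail padding (4B); sizeof = 24, alignof = 8
0..8  state  (8B, 1-aligned)
8..10  hp  (2B, 1-aligned)
10..14  y  (4B, 1-aligned)
14..16  vx  (2B, 1-aligned)
16..17  team  (1B, 1-aligned)
17..69  ammo  (52B, 1-aligned)
69..83  target  (14B, 1-aligned)
83..107  x  (24B, 1-aligned)
sizeof = 107, alignof = 1
array of 19: 19 × 107 = 2033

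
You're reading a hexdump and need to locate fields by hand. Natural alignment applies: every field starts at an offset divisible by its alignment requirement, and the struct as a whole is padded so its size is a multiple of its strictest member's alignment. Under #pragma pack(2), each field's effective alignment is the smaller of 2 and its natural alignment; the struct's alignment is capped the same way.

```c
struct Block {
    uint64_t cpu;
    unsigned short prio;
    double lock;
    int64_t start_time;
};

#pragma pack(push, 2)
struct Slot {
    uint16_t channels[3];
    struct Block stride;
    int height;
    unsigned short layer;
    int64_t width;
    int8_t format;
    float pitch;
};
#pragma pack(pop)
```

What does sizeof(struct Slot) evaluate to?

Block: cpu at 0 (size 8, align 8) → ends 8; prio at 8 (size 2, align 2) → ends 10; pad 6 to align 8 for lock; lock at 16 (size 8, align 8) → ends 24; start_time at 24 (size 8, align 8) → ends 32; total 32 bytes, alignment 8
channels at 0 (size 6, align 2) → ends 6
stride at 6 (size 32, align 2) → ends 38
height at 38 (size 4, align 2) → ends 42
layer at 42 (size 2, align 2) → ends 44
width at 44 (size 8, align 2) → ends 52
format at 52 (size 1, align 1) → ends 53
pad 1 to align 2 for pitch
pitch at 54 (size 4, align 2) → ends 58
total 58 bytes, alignment 2

58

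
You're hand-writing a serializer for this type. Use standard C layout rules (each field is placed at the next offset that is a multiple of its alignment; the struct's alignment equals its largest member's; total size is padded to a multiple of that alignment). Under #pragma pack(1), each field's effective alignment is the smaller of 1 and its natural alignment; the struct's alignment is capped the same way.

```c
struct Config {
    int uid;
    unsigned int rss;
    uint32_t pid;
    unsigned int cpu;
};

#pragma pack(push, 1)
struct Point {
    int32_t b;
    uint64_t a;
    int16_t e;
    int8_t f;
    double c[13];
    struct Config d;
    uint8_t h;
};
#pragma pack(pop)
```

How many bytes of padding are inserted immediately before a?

0

Config: 0..4  uid  (4B, 4-aligned); 4..8  rss  (4B, 4-aligned); 8..12  pid  (4B, 4-aligned); 12..16  cpu  (4B, 4-aligned); sizeof = 16, alignof = 4
0..4  b  (4B, 1-aligned)
4..12  a  (8B, 1-aligned)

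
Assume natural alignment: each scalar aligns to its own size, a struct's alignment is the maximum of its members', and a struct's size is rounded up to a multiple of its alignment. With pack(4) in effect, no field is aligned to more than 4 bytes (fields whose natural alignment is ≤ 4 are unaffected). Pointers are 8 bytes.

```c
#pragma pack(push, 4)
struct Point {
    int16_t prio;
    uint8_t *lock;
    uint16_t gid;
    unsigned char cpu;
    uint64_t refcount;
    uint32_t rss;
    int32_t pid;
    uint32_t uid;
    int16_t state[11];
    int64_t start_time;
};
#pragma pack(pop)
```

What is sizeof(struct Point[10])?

680

prio at 0 (size 2, align 2) → ends 2
pad 2 to align 4 for lock
lock at 4 (size 8, align 4) → ends 12
gid at 12 (size 2, align 2) → ends 14
cpu at 14 (size 1, align 1) → ends 15
pad 1 to align 4 for refcount
refcount at 16 (size 8, align 4) → ends 24
rss at 24 (size 4, align 4) → ends 28
pid at 28 (size 4, align 4) → ends 32
uid at 32 (size 4, align 4) → ends 36
state at 36 (size 22, align 2) → ends 58
pad 2 to align 4 for start_time
start_time at 60 (size 8, align 4) → ends 68
total 68 bytes, alignment 4
array of 10: 10 × 68 = 680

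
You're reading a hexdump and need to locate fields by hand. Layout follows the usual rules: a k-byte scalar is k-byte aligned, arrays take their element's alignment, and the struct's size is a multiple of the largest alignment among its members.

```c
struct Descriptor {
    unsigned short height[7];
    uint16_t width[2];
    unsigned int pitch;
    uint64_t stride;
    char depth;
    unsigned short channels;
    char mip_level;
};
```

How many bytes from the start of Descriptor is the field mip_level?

@0: height [14B, align 2] → 14
@14: width [4B, align 2] → 18
+2 pad (align 4)
@20: pitch [4B, align 4] → 24
@24: stride [8B, align 8] → 32
@32: depth [1B, align 1] → 33
+1 pad (align 2)
@34: channels [2B, align 2] → 36
@36: mip_level [1B, align 1] → 37

36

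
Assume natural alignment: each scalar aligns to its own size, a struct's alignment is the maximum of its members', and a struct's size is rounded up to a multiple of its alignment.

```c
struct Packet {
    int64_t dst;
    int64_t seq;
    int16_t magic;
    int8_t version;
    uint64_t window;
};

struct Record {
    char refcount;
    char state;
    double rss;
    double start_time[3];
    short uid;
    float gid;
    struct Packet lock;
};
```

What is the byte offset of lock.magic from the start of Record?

64

Packet: 0..8  dst  (8B, 8-aligned); 8..16  seq  (8B, 8-aligned); 16..18  magic  (2B, 2-aligned); 18..19  version  (1B, 1-aligned); 19..24  -- padding (5B); 24..32  window  (8B, 8-aligned); sizeof = 32, alignof = 8
0..1  refcount  (1B, 1-aligned)
1..2  state  (1B, 1-aligned)
2..8  -- padding (6B)
8..16  rss  (8B, 8-aligned)
16..40  start_time  (24B, 8-aligned)
40..42  uid  (2B, 2-aligned)
42..44  -- padding (2B)
44..48  gid  (4B, 4-aligned)
48..80  lock  (32B, 8-aligned)
within Packet: magic at 16
48 + 16 = 64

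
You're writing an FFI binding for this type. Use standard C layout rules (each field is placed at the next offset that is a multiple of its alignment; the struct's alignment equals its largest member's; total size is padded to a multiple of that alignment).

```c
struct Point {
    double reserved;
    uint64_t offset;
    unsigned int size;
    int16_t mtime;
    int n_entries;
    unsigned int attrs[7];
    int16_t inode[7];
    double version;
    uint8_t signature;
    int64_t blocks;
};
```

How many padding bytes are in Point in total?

reserved at 0 (size 8, align 8) → ends 8
offset at 8 (size 8, align 8) → ends 16
size at 16 (size 4, align 4) → ends 20
mtime at 20 (size 2, align 2) → ends 22
pad 2 to align 4 for n_entries
n_entries at 24 (size 4, align 4) → ends 28
attrs at 28 (size 28, align 4) → ends 56
inode at 56 (size 14, align 2) → ends 70
pad 2 to align 8 for version
version at 72 (size 8, align 8) → ends 80
signature at 80 (size 1, align 1) → ends 81
pad 7 to align 8 for blocks
blocks at 88 (size 8, align 8) → ends 96
total 96 bytes, alignment 8
data bytes 85, size 96 → padding 11

11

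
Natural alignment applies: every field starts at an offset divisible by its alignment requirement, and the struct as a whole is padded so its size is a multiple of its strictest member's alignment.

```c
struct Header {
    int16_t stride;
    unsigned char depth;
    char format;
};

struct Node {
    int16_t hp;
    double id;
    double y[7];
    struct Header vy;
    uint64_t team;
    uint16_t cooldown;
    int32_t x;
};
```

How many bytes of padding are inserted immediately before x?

2

Header: stride at 0 (size 2, align 2) → ends 2; depth at 2 (size 1, align 1) → ends 3; format at 3 (size 1, align 1) → ends 4; total 4 bytes, alignment 2
hp at 0 (size 2, align 2) → ends 2
pad 6 to align 8 for id
id at 8 (size 8, align 8) → ends 16
y at 16 (size 56, align 8) → ends 72
vy at 72 (size 4, align 2) → ends 76
pad 4 to align 8 for team
team at 80 (size 8, align 8) → ends 88
cooldown at 88 (size 2, align 2) → ends 90
pad 2 to align 4 for x
x at 92 (size 4, align 4) → ends 96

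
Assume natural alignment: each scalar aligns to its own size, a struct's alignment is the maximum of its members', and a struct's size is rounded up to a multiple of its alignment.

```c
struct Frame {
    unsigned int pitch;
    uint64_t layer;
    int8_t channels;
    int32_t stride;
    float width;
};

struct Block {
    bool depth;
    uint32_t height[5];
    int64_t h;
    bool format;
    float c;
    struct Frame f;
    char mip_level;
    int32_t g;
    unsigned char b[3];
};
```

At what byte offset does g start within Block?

76

Frame: 0..4  pitch  (4B, 4-aligned); 4..8  -- padding (4B); 8..16  layer  (8B, 8-aligned); 16..17  channels  (1B, 1-aligned); 17..20  -- padding (3B); 20..24  stride  (4B, 4-aligned); 24..28  width  (4B, 4-aligned); 28..32  -- tail padding (4B); sizeof = 32, alignof = 8
0..1  depth  (1B, 1-aligned)
1..4  -- padding (3B)
4..24  height  (20B, 4-aligned)
24..32  h  (8B, 8-aligned)
32..33  format  (1B, 1-aligned)
33..36  -- padding (3B)
36..40  c  (4B, 4-aligned)
40..72  f  (32B, 8-aligned)
72..73  mip_level  (1B, 1-aligned)
73..76  -- padding (3B)
76..80  g  (4B, 4-aligned)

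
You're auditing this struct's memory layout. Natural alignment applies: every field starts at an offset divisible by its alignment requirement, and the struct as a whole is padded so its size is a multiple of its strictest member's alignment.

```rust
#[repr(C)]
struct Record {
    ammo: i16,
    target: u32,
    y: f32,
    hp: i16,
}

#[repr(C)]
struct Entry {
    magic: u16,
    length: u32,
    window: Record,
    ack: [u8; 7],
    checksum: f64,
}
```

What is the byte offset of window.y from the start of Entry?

16

Record: 0..2  ammo  (2B, 2-aligned); 2..4  -- padding (2B); 4..8  target  (4B, 4-aligned); 8..12  y  (4B, 4-aligned); 12..14  hp  (2B, 2-aligned); 14..16  -- tail padding (2B); sizeof = 16, alignof = 4
0..2  magic  (2B, 2-aligned)
2..4  -- padding (2B)
4..8  length  (4B, 4-aligned)
8..24  window  (16B, 4-aligned)
within Record: y at 8
8 + 8 = 16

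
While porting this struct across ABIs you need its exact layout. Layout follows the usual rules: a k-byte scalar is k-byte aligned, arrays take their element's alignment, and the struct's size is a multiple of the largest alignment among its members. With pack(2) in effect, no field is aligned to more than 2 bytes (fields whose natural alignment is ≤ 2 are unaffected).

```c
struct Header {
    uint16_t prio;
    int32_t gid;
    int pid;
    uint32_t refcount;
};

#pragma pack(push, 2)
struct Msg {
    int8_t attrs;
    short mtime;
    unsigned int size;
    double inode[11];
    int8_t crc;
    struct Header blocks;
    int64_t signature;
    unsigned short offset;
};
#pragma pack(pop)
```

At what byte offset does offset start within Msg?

122

Header: @0: prio [2B, align 2] → 2; +2 pad (align 4); @4: gid [4B, align 4] → 8; @8: pid [4B, align 4] → 12; @12: refcount [4B, align 4] → 16; size 16, align 4
@0: attrs [1B, align 1] → 1
+1 pad (align 2)
@2: mtime [2B, align 2] → 4
@4: size [4B, align 2] → 8
@8: inode [88B, align 2] → 96
@96: crc [1B, align 1] → 97
+1 pad (align 2)
@98: blocks [16B, align 2] → 114
@114: signature [8B, align 2] → 122
@122: offset [2B, align 2] → 124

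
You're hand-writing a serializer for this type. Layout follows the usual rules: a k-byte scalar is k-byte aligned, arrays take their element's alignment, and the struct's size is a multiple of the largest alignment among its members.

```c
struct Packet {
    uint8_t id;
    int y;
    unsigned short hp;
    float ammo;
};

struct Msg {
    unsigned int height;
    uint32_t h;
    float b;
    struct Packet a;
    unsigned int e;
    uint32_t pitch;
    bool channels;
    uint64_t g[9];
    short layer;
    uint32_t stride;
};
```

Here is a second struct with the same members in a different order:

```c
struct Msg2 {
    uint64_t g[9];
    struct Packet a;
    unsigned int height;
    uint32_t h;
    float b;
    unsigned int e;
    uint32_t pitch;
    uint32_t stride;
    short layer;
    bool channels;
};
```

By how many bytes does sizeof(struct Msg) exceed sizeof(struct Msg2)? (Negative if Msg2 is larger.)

0

Packet: 0..1  id  (1B, 1-aligned); 1..4  -- padding (3B); 4..8  y  (4B, 4-aligned); 8..10  hp  (2B, 2-aligned); 10..12  -- padding (2B); 12..16  ammo  (4B, 4-aligned); sizeof = 16, alignof = 4
0..4  height  (4B, 4-aligned)
4..8  h  (4B, 4-aligned)
8..12  b  (4B, 4-aligned)
12..28  a  (16B, 4-aligned)
28..32  e  (4B, 4-aligned)
32..36  pitch  (4B, 4-aligned)
36..37  channels  (1B, 1-aligned)
37..40  -- padding (3B)
40..112  g  (72B, 8-aligned)
112..114  layer  (2B, 2-aligned)
114..116  -- padding (2B)
116..120  stride  (4B, 4-aligned)
sizeof = 120, alignof = 8
— Msg2 —
0..72  g  (72B, 8-aligned)
72..88  a  (16B, 4-aligned)
88..92  height  (4B, 4-aligned)
92..96  h  (4B, 4-aligned)
96..100  b  (4B, 4-aligned)
100..104  e  (4B, 4-aligned)
104..108  pitch  (4B, 4-aligned)
108..112  stride  (4B, 4-aligned)
112..114  layer  (2B, 2-aligned)
114..115  channels  (1B, 1-aligned)
115..120  -- tail padding (5B)
sizeof = 120, alignof = 8
120 − 120 = 0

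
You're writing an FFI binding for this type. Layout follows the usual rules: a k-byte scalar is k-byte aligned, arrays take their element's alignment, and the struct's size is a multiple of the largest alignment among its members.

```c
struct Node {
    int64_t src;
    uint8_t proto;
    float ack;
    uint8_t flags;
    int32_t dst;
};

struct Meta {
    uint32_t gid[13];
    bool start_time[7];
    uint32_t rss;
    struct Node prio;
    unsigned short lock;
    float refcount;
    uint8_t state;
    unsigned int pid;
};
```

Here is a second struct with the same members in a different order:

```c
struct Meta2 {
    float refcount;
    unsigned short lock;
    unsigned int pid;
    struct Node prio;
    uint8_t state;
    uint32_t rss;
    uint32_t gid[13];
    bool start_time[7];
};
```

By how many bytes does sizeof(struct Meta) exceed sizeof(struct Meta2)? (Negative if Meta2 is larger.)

Node: src at 0 (size 8, align 8) → ends 8; proto at 8 (size 1, align 1) → ends 9; pad 3 to align 4 for ack; ack at 12 (size 4, align 4) → ends 16; flags at 16 (size 1, align 1) → ends 17; pad 3 to align 4 for dst; dst at 20 (size 4, align 4) → ends 24; total 24 bytes, alignment 8
gid at 0 (size 52, align 4) → ends 52
start_time at 52 (size 7, align 1) → ends 59
pad 1 to align 4 for rss
rss at 60 (size 4, align 4) → ends 64
prio at 64 (size 24, align 8) → ends 88
lock at 88 (size 2, align 2) → ends 90
pad 2 to align 4 for refcount
refcount at 92 (size 4, align 4) → ends 96
state at 96 (size 1, align 1) → ends 97
pad 3 to align 4 for pid
pid at 100 (size 4, align 4) → ends 104
total 104 bytes, alignment 8
— Meta2 —
refcount at 0 (size 4, align 4) → ends 4
lock at 4 (size 2, align 2) → ends 6
pad 2 to align 4 for pid
pid at 8 (size 4, align 4) → ends 12
pad 4 to align 8 for prio
prio at 16 (size 24, align 8) → ends 40
state at 40 (size 1, align 1) → ends 41
pad 3 to align 4 for rss
rss at 44 (size 4, align 4) → ends 48
gid at 48 (size 52, align 4) → ends 100
start_time at 100 (size 7, align 1) → ends 107
tail pad 5 to reach multiple of 8
total 112 bytes, alignment 8
104 − 112 = -8

-8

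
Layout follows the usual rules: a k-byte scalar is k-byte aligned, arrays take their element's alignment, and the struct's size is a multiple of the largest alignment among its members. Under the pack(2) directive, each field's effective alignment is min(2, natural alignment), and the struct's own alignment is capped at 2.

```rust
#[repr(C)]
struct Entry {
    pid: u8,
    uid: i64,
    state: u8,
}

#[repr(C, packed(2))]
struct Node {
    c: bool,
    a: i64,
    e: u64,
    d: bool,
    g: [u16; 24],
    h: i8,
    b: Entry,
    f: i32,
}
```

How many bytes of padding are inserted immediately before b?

Entry: pid at 0 (size 1, align 1) → ends 1; pad 7 to align 8 for uid; uid at 8 (size 8, align 8) → ends 16; state at 16 (size 1, align 1) → ends 17; tail pad 7 to reach multiple of 8; total 24 bytes, alignment 8
c at 0 (size 1, align 1) → ends 1
pad 1 to align 2 for a
a at 2 (size 8, align 2) → ends 10
e at 10 (size 8, align 2) → ends 18
d at 18 (size 1, align 1) → ends 19
pad 1 to align 2 for g
g at 20 (size 48, align 2) → ends 68
h at 68 (size 1, align 1) → ends 69
pad 1 to align 2 for b
b at 70 (size 24, align 2) → ends 94

1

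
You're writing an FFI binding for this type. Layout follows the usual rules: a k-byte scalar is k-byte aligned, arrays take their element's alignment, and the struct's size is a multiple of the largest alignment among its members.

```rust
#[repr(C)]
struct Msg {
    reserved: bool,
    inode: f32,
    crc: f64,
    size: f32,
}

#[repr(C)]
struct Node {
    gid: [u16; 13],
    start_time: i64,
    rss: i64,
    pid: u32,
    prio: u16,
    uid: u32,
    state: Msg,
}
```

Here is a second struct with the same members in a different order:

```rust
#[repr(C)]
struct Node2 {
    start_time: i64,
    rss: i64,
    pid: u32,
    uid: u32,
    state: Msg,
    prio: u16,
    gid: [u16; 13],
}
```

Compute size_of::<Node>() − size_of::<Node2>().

8

Msg: @0: reserved [1B, align 1] → 1; +3 pad (align 4); @4: inode [4B, align 4] → 8; @8: crc [8B, align 8] → 16; @16: size [4B, align 4] → 20; +4 tail pad (align 8); size 24, align 8
@0: gid [26B, align 2] → 26
+6 pad (align 8)
@32: start_time [8B, align 8] → 40
@40: rss [8B, align 8] → 48
@48: pid [4B, align 4] → 52
@52: prio [2B, align 2] → 54
+2 pad (align 4)
@56: uid [4B, align 4] → 60
+4 pad (align 8)
@64: state [24B, align 8] → 88
size 88, align 8
— Node2 —
@0: start_time [8B, align 8] → 8
@8: rss [8B, align 8] → 16
@16: pid [4B, align 4] → 20
@20: uid [4B, align 4] → 24
@24: state [24B, align 8] → 48
@48: prio [2B, align 2] → 50
@50: gid [26B, align 2] → 76
+4 tail pad (align 8)
size 80, align 8
88 − 80 = 8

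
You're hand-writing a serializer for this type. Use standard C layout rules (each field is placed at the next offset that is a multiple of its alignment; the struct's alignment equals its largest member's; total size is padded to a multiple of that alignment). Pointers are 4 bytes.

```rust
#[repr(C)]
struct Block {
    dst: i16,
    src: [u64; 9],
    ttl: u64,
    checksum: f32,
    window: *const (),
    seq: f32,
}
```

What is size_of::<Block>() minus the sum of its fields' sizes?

0..2  dst  (2B, 2-aligned)
2..8  -- padding (6B)
8..80  src  (72B, 8-aligned)
80..88  ttl  (8B, 8-aligned)
88..92  checksum  (4B, 4-aligned)
92..96  window  (4B, 4-aligned)
96..100  seq  (4B, 4-aligned)
100..104  -- tail padding (4B)
sizeof = 104, alignof = 8
data bytes 94, size 104 → padding 10

10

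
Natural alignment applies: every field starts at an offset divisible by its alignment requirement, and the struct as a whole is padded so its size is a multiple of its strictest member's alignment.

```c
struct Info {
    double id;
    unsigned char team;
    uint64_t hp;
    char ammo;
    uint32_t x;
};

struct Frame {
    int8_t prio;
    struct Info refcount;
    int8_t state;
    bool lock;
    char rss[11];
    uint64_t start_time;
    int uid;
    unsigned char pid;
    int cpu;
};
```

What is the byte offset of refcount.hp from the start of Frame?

Info: id at 0 (size 8, align 8) → ends 8; team at 8 (size 1, align 1) → ends 9; pad 7 to align 8 for hp; hp at 16 (size 8, align 8) → ends 24; ammo at 24 (size 1, align 1) → ends 25; pad 3 to align 4 for x; x at 28 (size 4, align 4) → ends 32; total 32 bytes, alignment 8
prio at 0 (size 1, align 1) → ends 1
pad 7 to align 8 for refcount
refcount at 8 (size 32, align 8) → ends 40
within Info: hp at 16
8 + 16 = 24

24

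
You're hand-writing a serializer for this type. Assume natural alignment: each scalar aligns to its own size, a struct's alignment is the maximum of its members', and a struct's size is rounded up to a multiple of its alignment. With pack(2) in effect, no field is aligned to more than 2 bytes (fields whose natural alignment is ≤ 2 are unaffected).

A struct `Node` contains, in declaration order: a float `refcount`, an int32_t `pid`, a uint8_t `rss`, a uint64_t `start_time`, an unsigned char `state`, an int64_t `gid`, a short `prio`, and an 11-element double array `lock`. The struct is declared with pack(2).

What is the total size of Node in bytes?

refcount at 0 (size 4, align 2) → ends 4
pid at 4 (size 4, align 2) → ends 8
rss at 8 (size 1, align 1) → ends 9
pad 1 to align 2 for start_time
start_time at 10 (size 8, align 2) → ends 18
state at 18 (size 1, align 1) → ends 19
pad 1 to align 2 for gid
gid at 20 (size 8, align 2) → ends 28
prio at 28 (size 2, align 2) → ends 30
lock at 30 (size 88, align 2) → ends 118
total 118 bytes, alignment 2

118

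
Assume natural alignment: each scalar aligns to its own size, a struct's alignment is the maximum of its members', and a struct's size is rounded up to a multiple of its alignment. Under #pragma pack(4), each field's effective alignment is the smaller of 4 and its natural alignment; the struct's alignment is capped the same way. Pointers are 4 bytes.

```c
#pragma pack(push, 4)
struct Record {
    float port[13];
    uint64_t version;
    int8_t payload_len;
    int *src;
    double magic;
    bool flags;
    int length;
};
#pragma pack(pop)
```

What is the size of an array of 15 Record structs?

1260

0..52  port  (52B, 4-aligned)
52..60  version  (8B, 4-aligned)
60..61  payload_len  (1B, 1-aligned)
61..64  -- padding (3B)
64..68  src  (4B, 4-aligned)
68..76  magic  (8B, 4-aligned)
76..77  flags  (1B, 1-aligned)
77..80  -- padding (3B)
80..84  length  (4B, 4-aligned)
sizeof = 84, alignof = 4
array of 15: 15 × 84 = 1260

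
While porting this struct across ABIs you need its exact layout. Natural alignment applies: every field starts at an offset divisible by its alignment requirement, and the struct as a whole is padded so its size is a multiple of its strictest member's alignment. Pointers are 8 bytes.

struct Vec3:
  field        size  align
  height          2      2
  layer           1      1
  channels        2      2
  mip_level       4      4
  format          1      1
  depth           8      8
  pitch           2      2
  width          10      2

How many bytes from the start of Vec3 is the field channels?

0..2  height  (2B, 2-aligned)
2..3  layer  (1B, 1-aligned)
3..4  -- padding (1B)
4..6  channels  (2B, 2-aligned)

4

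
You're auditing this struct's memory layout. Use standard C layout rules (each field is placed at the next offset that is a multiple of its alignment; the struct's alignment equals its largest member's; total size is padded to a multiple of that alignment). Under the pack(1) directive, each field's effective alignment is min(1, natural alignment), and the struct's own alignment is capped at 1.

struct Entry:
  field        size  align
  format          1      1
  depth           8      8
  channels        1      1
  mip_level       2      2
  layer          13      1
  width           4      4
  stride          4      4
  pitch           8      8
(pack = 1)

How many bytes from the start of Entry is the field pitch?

@0: format [1B, align 1] → 1
@1: depth [8B, align 1] → 9
@9: channels [1B, align 1] → 10
@10: mip_level [2B, align 1] → 12
@12: layer [13B, align 1] → 25
@25: width [4B, align 1] → 29
@29: stride [4B, align 1] → 33
@33: pitch [8B, align 1] → 41

33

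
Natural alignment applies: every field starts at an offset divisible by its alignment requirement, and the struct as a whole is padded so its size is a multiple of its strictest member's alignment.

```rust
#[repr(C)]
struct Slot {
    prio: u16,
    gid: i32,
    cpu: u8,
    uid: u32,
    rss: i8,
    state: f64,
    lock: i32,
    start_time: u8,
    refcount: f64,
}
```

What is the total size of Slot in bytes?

48 bytes

@0: prio [2B, align 2] → 2
+2 pad (align 4)
@4: gid [4B, align 4] → 8
@8: cpu [1B, align 1] → 9
+3 pad (align 4)
@12: uid [4B, align 4] → 16
@16: rss [1B, align 1] → 17
+7 pad (align 8)
@24: state [8B, align 8] → 32
@32: lock [4B, align 4] → 36
@36: start_time [1B, align 1] → 37
+3 pad (align 8)
@40: refcount [8B, align 8] → 48
size 48, align 8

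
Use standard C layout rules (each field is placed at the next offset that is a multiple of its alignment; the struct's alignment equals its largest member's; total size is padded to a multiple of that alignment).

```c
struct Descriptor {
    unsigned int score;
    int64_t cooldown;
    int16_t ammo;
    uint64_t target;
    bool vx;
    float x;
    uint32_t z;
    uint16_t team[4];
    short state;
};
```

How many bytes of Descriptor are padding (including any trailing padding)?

15

@0: score [4B, align 4] → 4
+4 pad (align 8)
@8: cooldown [8B, align 8] → 16
@16: ammo [2B, align 2] → 18
+6 pad (align 8)
@24: target [8B, align 8] → 32
@32: vx [1B, align 1] → 33
+3 pad (align 4)
@36: x [4B, align 4] → 40
@40: z [4B, align 4] → 44
@44: team [8B, align 2] → 52
@52: state [2B, align 2] → 54
+2 tail pad (align 8)
size 56, align 8
data bytes 41, size 56 → padding 15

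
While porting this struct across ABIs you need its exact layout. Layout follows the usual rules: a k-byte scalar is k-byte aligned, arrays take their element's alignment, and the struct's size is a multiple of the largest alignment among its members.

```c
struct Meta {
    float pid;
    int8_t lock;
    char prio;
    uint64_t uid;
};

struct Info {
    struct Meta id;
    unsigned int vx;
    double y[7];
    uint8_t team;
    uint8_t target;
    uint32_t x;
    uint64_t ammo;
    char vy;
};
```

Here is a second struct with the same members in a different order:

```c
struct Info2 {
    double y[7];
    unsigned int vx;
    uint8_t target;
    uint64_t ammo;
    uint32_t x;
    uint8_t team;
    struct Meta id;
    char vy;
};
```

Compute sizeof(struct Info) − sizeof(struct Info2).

Meta: pid at 0 (size 4, align 4) → ends 4; lock at 4 (size 1, align 1) → ends 5; prio at 5 (size 1, align 1) → ends 6; pad 2 to align 8 for uid; uid at 8 (size 8, align 8) → ends 16; total 16 bytes, alignment 8
id at 0 (size 16, align 8) → ends 16
vx at 16 (size 4, align 4) → ends 20
pad 4 to align 8 for y
y at 24 (size 56, align 8) → ends 80
team at 80 (size 1, align 1) → ends 81
target at 81 (size 1, align 1) → ends 82
pad 2 to align 4 for x
x at 84 (size 4, align 4) → ends 88
ammo at 88 (size 8, align 8) → ends 96
vy at 96 (size 1, align 1) → ends 97
tail pad 7 to reach multiple of 8
total 104 bytes, alignment 8
— Info2 —
y at 0 (size 56, align 8) → ends 56
vx at 56 (size 4, align 4) → ends 60
target at 60 (size 1, align 1) → ends 61
pad 3 to align 8 for ammo
ammo at 64 (size 8, align 8) → ends 72
x at 72 (size 4, align 4) → ends 76
team at 76 (size 1, align 1) → ends 77
pad 3 to align 8 for id
id at 80 (size 16, align 8) → ends 96
vy at 96 (size 1, align 1) → ends 97
tail pad 7 to reach multiple of 8
total 104 bytes, alignment 8
104 − 104 = 0

0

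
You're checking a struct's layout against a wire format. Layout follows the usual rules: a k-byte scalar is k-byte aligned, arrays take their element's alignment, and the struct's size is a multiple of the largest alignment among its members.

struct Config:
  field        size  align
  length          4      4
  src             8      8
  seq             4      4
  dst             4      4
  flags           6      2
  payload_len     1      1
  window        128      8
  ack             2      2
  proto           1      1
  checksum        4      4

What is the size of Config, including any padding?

@0: length [4B, align 4] → 4
+4 pad (align 8)
@8: src [8B, align 8] → 16
@16: seq [4B, align 4] → 20
@20: dst [4B, align 4] → 24
@24: flags [6B, align 2] → 30
@30: payload_len [1B, align 1] → 31
+1 pad (align 8)
@32: window [128B, align 8] → 160
@160: ack [2B, align 2] → 162
@162: proto [1B, align 1] → 163
+1 pad (align 4)
@164: checksum [4B, align 4] → 168
size 168, align 8

168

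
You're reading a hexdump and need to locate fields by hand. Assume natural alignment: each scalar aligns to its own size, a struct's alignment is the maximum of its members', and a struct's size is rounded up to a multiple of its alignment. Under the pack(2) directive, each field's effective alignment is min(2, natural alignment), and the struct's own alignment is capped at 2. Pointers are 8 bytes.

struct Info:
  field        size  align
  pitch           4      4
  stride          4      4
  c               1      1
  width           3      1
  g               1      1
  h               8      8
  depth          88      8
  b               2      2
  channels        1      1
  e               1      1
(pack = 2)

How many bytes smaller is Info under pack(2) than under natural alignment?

natural layout:
  @0: pitch [4B, align 4] → 4
  @4: stride [4B, align 4] → 8
  @8: c [1B, align 1] → 9
  @9: width [3B, align 1] → 12
  @12: g [1B, align 1] → 13
  +3 pad (align 8)
  @16: h [8B, align 8] → 24
  @24: depth [88B, align 8] → 112
  @112: b [2B, align 2] → 114
  @114: channels [1B, align 1] → 115
  @115: e [1B, align 1] → 116
  +4 tail pad (align 8)
  size 120, align 8
packed(2) layout:
  @0: pitch [4B, align 2] → 4
  @4: stride [4B, align 2] → 8
  @8: c [1B, align 1] → 9
  @9: width [3B, align 1] → 12
  @12: g [1B, align 1] → 13
  +1 pad (align 2)
  @14: h [8B, align 2] → 22
  @22: depth [88B, align 2] → 110
  @110: b [2B, align 2] → 112
  @112: channels [1B, align 1] → 113
  @113: e [1B, align 1] → 114
  size 114, align 2
120 − 114 = 6

6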